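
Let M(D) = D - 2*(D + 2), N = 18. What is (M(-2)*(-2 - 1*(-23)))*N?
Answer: -756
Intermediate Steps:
M(D) = -4 - D (M(D) = D - 2*(2 + D) = D + (-4 - 2*D) = -4 - D)
(M(-2)*(-2 - 1*(-23)))*N = ((-4 - 1*(-2))*(-2 - 1*(-23)))*18 = ((-4 + 2)*(-2 + 23))*18 = -2*21*18 = -42*18 = -756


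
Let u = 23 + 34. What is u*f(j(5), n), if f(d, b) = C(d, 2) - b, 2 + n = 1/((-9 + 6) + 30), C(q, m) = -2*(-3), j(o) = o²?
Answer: 4085/9 ≈ 453.89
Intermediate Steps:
C(q, m) = 6
n = -53/27 (n = -2 + 1/((-9 + 6) + 30) = -2 + 1/(-3 + 30) = -2 + 1/27 = -53/27 ≈ -1.9630)
f(d, b) = 6 - b
u = 57
u*f(j(5), n) = 57*(6 - 1*(-53/27)) = 57*(6 + 53/27) = 57*(215/27) = 4085/9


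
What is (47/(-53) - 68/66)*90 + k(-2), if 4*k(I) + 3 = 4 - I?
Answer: -400611/2332 ≈ -171.79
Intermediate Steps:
k(I) = ¼ - I/4 (k(I) = -¾ + (4 - I)/4 = -¾ + (1 - I/4) = ¼ - I/4)
(47/(-53) - 68/66)*90 + k(-2) = (47/(-53) - 68/66)*90 + (¼ - ¼*(-2)) = (47*(-1/53) - 68*1/66)*90 + (¼ + ½) = (-47/53 - 34/33)*90 + ¾ = -3353/1749*90 + ¾ = -100590/583 + ¾ = -400611/2332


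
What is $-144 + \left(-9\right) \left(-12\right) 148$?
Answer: $15840$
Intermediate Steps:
$-144 + \left(-9\right) \left(-12\right) 148 = -144 + 108 \cdot 148 = -144 + 15984 = 15840$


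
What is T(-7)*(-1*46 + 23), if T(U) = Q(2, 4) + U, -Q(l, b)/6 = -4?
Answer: -391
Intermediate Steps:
Q(l, b) = 24 (Q(l, b) = -6*(-4) = 24)
T(U) = 24 + U
T(-7)*(-1*46 + 23) = (24 - 7)*(-1*46 + 23) = 17*(-46 + 23) = 17*(-23) = -391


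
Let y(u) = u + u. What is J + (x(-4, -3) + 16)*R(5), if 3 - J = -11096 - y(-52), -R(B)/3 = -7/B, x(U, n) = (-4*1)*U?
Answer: 55647/5 ≈ 11129.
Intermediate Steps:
y(u) = 2*u
x(U, n) = -4*U
R(B) = 21/B (R(B) = -(-21)/B = 21/B)
J = 10995 (J = 3 - (-11096 - 2*(-52)) = 3 - (-11096 - 1*(-104)) = 3 - (-11096 + 104) = 3 - 1*(-10992) = 3 + 10992 = 10995)
J + (x(-4, -3) + 16)*R(5) = 10995 + (-4*(-4) + 16)*(21/5) = 10995 + (16 + 16)*(21*(1/5)) = 10995 + 32*(21/5) = 10995 + 672/5 = 55647/5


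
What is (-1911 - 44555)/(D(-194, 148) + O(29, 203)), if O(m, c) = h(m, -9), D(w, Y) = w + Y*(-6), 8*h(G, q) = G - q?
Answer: 185864/4309 ≈ 43.134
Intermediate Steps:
h(G, q) = -q/8 + G/8 (h(G, q) = (G - q)/8 = -q/8 + G/8)
D(w, Y) = w - 6*Y
O(m, c) = 9/8 + m/8 (O(m, c) = -⅛*(-9) + m/8 = 9/8 + m/8)
(-1911 - 44555)/(D(-194, 148) + O(29, 203)) = (-1911 - 44555)/((-194 - 6*148) + (9/8 + (⅛)*29)) = -46466/((-194 - 888) + (9/8 + 29/8)) = -46466/(-1082 + 19/4) = -46466/(-4309/4) = -46466*(-4/4309) = 185864/4309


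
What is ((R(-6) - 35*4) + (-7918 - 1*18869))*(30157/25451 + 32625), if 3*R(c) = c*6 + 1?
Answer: -67107103690112/76353 ≈ -8.7891e+8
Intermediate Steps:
R(c) = ⅓ + 2*c (R(c) = (c*6 + 1)/3 = (6*c + 1)/3 = (1 + 6*c)/3 = ⅓ + 2*c)
((R(-6) - 35*4) + (-7918 - 1*18869))*(30157/25451 + 32625) = (((⅓ + 2*(-6)) - 35*4) + (-7918 - 1*18869))*(30157/25451 + 32625) = (((⅓ - 12) - 140) + (-7918 - 18869))*(30157*(1/25451) + 32625) = ((-35/3 - 140) - 26787)*(30157/25451 + 32625) = (-455/3 - 26787)*(830369032/25451) = -80816/3*830369032/25451 = -67107103690112/76353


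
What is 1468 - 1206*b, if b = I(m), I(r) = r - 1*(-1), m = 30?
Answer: -35918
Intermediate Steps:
I(r) = 1 + r (I(r) = r + 1 = 1 + r)
b = 31 (b = 1 + 30 = 31)
1468 - 1206*b = 1468 - 1206*31 = 1468 - 37386 = -35918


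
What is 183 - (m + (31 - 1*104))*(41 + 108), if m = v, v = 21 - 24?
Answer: 11507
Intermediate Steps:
v = -3
m = -3
183 - (m + (31 - 1*104))*(41 + 108) = 183 - (-3 + (31 - 1*104))*(41 + 108) = 183 - (-3 + (31 - 104))*149 = 183 - (-3 - 73)*149 = 183 - (-76)*149 = 183 - 1*(-11324) = 183 + 11324 = 11507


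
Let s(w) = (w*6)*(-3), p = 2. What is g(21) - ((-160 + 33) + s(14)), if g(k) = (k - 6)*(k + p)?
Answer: 724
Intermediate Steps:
s(w) = -18*w (s(w) = (6*w)*(-3) = -18*w)
g(k) = (-6 + k)*(2 + k) (g(k) = (k - 6)*(k + 2) = (-6 + k)*(2 + k))
g(21) - ((-160 + 33) + s(14)) = (-12 + 21² - 4*21) - ((-160 + 33) - 18*14) = (-12 + 441 - 84) - (-127 - 252) = 345 - 1*(-379) = 345 + 379 = 724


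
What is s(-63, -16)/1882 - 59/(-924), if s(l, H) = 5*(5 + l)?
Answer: -78461/869484 ≈ -0.090239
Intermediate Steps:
s(l, H) = 25 + 5*l
s(-63, -16)/1882 - 59/(-924) = (25 + 5*(-63))/1882 - 59/(-924) = (25 - 315)*(1/1882) - 59*(-1/924) = -290*1/1882 + 59/924 = -145/941 + 59/924 = -78461/869484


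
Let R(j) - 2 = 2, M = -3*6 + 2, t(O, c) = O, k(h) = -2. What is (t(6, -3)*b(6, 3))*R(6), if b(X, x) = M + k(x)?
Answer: -432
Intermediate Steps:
M = -16 (M = -18 + 2 = -16)
R(j) = 4 (R(j) = 2 + 2 = 4)
b(X, x) = -18 (b(X, x) = -16 - 2 = -18)
(t(6, -3)*b(6, 3))*R(6) = (6*(-18))*4 = -108*4 = -432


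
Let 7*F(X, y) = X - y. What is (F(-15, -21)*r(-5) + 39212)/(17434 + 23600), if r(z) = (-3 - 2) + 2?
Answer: 137233/143619 ≈ 0.95553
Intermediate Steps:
F(X, y) = -y/7 + X/7 (F(X, y) = (X - y)/7 = -y/7 + X/7)
r(z) = -3 (r(z) = -5 + 2 = -3)
(F(-15, -21)*r(-5) + 39212)/(17434 + 23600) = ((-1/7*(-21) + (1/7)*(-15))*(-3) + 39212)/(17434 + 23600) = ((3 - 15/7)*(-3) + 39212)/41034 = ((6/7)*(-3) + 39212)*(1/41034) = (-18/7 + 39212)*(1/41034) = (274466/7)*(1/41034) = 137233/143619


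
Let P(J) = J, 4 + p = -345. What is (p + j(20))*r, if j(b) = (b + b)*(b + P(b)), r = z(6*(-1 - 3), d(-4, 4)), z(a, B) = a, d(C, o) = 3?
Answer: -30024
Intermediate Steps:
p = -349 (p = -4 - 345 = -349)
r = -24 (r = 6*(-1 - 3) = 6*(-4) = -24)
j(b) = 4*b**2 (j(b) = (b + b)*(b + b) = (2*b)*(2*b) = 4*b**2)
(p + j(20))*r = (-349 + 4*20**2)*(-24) = (-349 + 4*400)*(-24) = (-349 + 1600)*(-24) = 1251*(-24) = -30024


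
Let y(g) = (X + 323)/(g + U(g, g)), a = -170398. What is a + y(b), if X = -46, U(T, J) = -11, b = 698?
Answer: -117063149/687 ≈ -1.7040e+5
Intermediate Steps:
y(g) = 277/(-11 + g) (y(g) = (-46 + 323)/(g - 11) = 277/(-11 + g))
a + y(b) = -170398 + 277/(-11 + 698) = -170398 + 277/687 = -117063149/687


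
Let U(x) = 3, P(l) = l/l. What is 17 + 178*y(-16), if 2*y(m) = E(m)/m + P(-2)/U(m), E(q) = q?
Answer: 407/3 ≈ 135.67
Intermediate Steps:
P(l) = 1
y(m) = ⅔ (y(m) = (m/m + 1/3)/2 = (1 + 1*(⅓))/2 = (1 + ⅓)/2 = (½)*(4/3) = ⅔)
17 + 178*y(-16) = 17 + 178*(⅔) = 17 + 356/3 = 407/3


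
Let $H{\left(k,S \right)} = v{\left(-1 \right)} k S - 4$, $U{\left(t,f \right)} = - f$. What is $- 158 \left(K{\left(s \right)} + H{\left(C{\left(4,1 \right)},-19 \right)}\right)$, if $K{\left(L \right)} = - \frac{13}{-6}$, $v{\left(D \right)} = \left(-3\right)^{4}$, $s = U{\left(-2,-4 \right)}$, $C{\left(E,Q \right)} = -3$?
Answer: $- \frac{2187589}{3} \approx -7.292 \cdot 10^{5}$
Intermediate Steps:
$s = 4$ ($s = \left(-1\right) \left(-4\right) = 4$)
$v{\left(D \right)} = 81$
$H{\left(k,S \right)} = -4 + 81 S k$ ($H{\left(k,S \right)} = 81 k S - 4 = 81 S k - 4 = -4 + 81 S k$)
$K{\left(L \right)} = \frac{13}{6}$ ($K{\left(L \right)} = \left(-13\right) \left(- \frac{1}{6}\right) = \frac{13}{6}$)
$- 158 \left(K{\left(s \right)} + H{\left(C{\left(4,1 \right)},-19 \right)}\right) = - 158 \left(\frac{13}{6} - \left(4 + 1539 \left(-3\right)\right)\right) = - 158 \left(\frac{13}{6} + \left(-4 + 4617\right)\right) = - 158 \left(\frac{13}{6} + 4613\right) = \left(-158\right) \frac{27691}{6} = - \frac{2187589}{3}$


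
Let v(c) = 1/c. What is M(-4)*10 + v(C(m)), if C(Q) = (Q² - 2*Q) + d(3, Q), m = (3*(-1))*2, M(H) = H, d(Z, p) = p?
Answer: -1679/42 ≈ -39.976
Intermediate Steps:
m = -6 (m = -3*2 = -6)
C(Q) = Q² - Q (C(Q) = (Q² - 2*Q) + Q = Q² - Q)
v(c) = 1/c
M(-4)*10 + v(C(m)) = -4*10 + 1/(-6*(-1 - 6)) = -40 + 1/(-6*(-7)) = -40 + 1/42 = -1679/42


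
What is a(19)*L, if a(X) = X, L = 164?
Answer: 3116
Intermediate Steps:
a(19)*L = 19*164 = 3116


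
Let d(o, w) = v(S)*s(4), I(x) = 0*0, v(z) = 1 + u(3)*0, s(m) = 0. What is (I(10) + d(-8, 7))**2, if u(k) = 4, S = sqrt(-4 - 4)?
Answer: 0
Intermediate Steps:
S = 2*I*sqrt(2) (S = sqrt(-8) = 2*I*sqrt(2) ≈ 2.8284*I)
v(z) = 1 (v(z) = 1 + 4*0 = 1 + 0 = 1)
I(x) = 0
d(o, w) = 0 (d(o, w) = 1*0 = 0)
(I(10) + d(-8, 7))**2 = (0 + 0)**2 = 0**2 = 0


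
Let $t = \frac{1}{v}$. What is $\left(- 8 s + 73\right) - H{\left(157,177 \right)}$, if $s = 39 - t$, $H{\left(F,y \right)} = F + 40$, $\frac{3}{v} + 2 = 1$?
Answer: $- \frac{1316}{3} \approx -438.67$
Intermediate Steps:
$v = -3$ ($v = \frac{3}{-2 + 1} = \frac{3}{-1} = 3 \left(-1\right) = -3$)
$H{\left(F,y \right)} = 40 + F$
$t = - \frac{1}{3}$ ($t = \frac{1}{-3} = - \frac{1}{3} \approx -0.33333$)
$s = \frac{118}{3}$ ($s = 39 - - \frac{1}{3} = 39 + \frac{1}{3} = \frac{118}{3} \approx 39.333$)
$\left(- 8 s + 73\right) - H{\left(157,177 \right)} = \left(\left(-8\right) \frac{118}{3} + 73\right) - \left(40 + 157\right) = \left(- \frac{944}{3} + 73\right) - 197 = - \frac{725}{3} - 197 = - \frac{1316}{3}$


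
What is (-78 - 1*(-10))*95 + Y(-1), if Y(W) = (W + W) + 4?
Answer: -6458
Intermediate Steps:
Y(W) = 4 + 2*W (Y(W) = 2*W + 4 = 4 + 2*W)
(-78 - 1*(-10))*95 + Y(-1) = (-78 - 1*(-10))*95 + (4 + 2*(-1)) = (-78 + 10)*95 + (4 - 2) = -68*95 + 2 = -6460 + 2 = -6458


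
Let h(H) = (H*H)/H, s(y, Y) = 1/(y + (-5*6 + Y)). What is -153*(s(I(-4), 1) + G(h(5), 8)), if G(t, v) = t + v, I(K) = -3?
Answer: -63495/32 ≈ -1984.2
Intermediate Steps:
s(y, Y) = 1/(-30 + Y + y) (s(y, Y) = 1/(y + (-30 + Y)) = 1/(-30 + Y + y))
h(H) = H (h(H) = H²/H = H)
-153*(s(I(-4), 1) + G(h(5), 8)) = -153*(1/(-30 + 1 - 3) + (5 + 8)) = -153*(1/(-32) + 13) = -153*(-1/32 + 13) = -153*415/32 = -63495/32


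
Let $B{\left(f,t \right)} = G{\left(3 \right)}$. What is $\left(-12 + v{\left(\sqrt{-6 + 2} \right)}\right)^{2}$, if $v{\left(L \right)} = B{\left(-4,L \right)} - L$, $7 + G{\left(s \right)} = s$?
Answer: $252 + 64 i \approx 252.0 + 64.0 i$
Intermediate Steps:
$G{\left(s \right)} = -7 + s$
$B{\left(f,t \right)} = -4$ ($B{\left(f,t \right)} = -7 + 3 = -4$)
$v{\left(L \right)} = -4 - L$
$\left(-12 + v{\left(\sqrt{-6 + 2} \right)}\right)^{2} = \left(-12 - \left(4 + \sqrt{-6 + 2}\right)\right)^{2} = \left(-12 - \left(4 + \sqrt{-4}\right)\right)^{2} = \left(-12 - \left(4 + 2 i\right)\right)^{2} = \left(-16 - 2 i\right)^{2}$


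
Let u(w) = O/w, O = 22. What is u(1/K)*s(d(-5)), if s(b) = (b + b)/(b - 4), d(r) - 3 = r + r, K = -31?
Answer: -868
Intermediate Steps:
u(w) = 22/w
d(r) = 3 + 2*r (d(r) = 3 + (r + r) = 3 + 2*r)
s(b) = 2*b/(-4 + b) (s(b) = (2*b)/(-4 + b) = 2*b/(-4 + b))
u(1/K)*s(d(-5)) = (22/(1/(-31)))*(2*(3 + 2*(-5))/(-4 + (3 + 2*(-5)))) = (22/(-1/31))*(2*(3 - 10)/(-4 + (3 - 10))) = (22*(-31))*(2*(-7)/(-4 - 7)) = -1364*(-7)/(-11) = -1364*(-7)*(-1)/11 = -682*14/11 = -868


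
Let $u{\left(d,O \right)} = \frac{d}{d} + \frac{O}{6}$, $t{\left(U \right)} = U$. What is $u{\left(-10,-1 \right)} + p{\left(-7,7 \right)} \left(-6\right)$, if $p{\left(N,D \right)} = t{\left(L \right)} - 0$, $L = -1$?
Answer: $\frac{41}{6} \approx 6.8333$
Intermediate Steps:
$p{\left(N,D \right)} = -1$ ($p{\left(N,D \right)} = -1 - 0 = -1 + 0 = -1$)
$u{\left(d,O \right)} = 1 + \frac{O}{6}$ ($u{\left(d,O \right)} = 1 + O \frac{1}{6} = 1 + \frac{O}{6}$)
$u{\left(-10,-1 \right)} + p{\left(-7,7 \right)} \left(-6\right) = \left(1 + \frac{1}{6} \left(-1\right)\right) - -6 = \left(1 - \frac{1}{6}\right) + 6 = \frac{5}{6} + 6 = \frac{41}{6}$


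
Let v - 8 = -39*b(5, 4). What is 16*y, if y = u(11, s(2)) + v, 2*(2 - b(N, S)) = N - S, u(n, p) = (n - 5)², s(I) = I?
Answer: -232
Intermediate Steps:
u(n, p) = (-5 + n)²
b(N, S) = 2 + S/2 - N/2 (b(N, S) = 2 - (N - S)/2 = 2 + (S/2 - N/2) = 2 + S/2 - N/2)
v = -101/2 (v = 8 - 39*(2 + (½)*4 - ½*5) = 8 - 39*(2 + 2 - 5/2) = 8 - 39*3/2 = 8 - 117/2 = -101/2 ≈ -50.500)
y = -29/2 (y = (-5 + 11)² - 101/2 = 6² - 101/2 = 36 - 101/2 = -29/2 ≈ -14.500)
16*y = 16*(-29/2) = -232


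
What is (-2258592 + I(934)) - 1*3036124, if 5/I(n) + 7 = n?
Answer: -4908201727/927 ≈ -5.2947e+6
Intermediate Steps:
I(n) = 5/(-7 + n)
(-2258592 + I(934)) - 1*3036124 = (-2258592 + 5/(-7 + 934)) - 1*3036124 = (-2258592 + 5/927) - 3036124 = -2093714779/927 - 3036124 = -4908201727/927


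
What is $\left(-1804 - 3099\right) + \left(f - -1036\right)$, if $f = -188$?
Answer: $-4055$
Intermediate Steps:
$\left(-1804 - 3099\right) + \left(f - -1036\right) = \left(-1804 - 3099\right) - -848 = -4903 + \left(-188 + 1036\right) = -4903 + 848 = -4055$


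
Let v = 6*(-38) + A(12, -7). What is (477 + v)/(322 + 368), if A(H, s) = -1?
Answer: 124/345 ≈ 0.35942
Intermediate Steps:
v = -229 (v = 6*(-38) - 1 = -228 - 1 = -229)
(477 + v)/(322 + 368) = (477 - 229)/(322 + 368) = 248/690 = 248*(1/690) = 124/345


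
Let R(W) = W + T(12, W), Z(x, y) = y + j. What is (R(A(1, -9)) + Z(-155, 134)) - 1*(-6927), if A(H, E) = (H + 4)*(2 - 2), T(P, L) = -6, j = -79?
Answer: 6976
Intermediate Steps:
Z(x, y) = -79 + y (Z(x, y) = y - 79 = -79 + y)
A(H, E) = 0 (A(H, E) = (4 + H)*0 = 0)
R(W) = -6 + W (R(W) = W - 6 = -6 + W)
(R(A(1, -9)) + Z(-155, 134)) - 1*(-6927) = ((-6 + 0) + (-79 + 134)) - 1*(-6927) = (-6 + 55) + 6927 = 49 + 6927 = 6976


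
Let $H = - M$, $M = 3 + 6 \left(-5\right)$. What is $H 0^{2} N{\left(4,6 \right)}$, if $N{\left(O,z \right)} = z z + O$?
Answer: $0$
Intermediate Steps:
$N{\left(O,z \right)} = O + z^{2}$ ($N{\left(O,z \right)} = z^{2} + O = O + z^{2}$)
$M = -27$ ($M = 3 - 30 = -27$)
$H = 27$ ($H = \left(-1\right) \left(-27\right) = 27$)
$H 0^{2} N{\left(4,6 \right)} = 27 \cdot 0^{2} \left(4 + 6^{2}\right) = 27 \cdot 0 \left(4 + 36\right) = 0 \cdot 40 = 0$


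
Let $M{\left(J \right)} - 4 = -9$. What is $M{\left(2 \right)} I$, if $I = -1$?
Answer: $5$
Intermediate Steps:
$M{\left(J \right)} = -5$ ($M{\left(J \right)} = 4 - 9 = -5$)
$M{\left(2 \right)} I = \left(-5\right) \left(-1\right) = 5$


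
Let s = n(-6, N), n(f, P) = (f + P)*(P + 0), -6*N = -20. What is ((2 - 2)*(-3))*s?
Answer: 0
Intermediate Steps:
N = 10/3 (N = -⅙*(-20) = 10/3 ≈ 3.3333)
n(f, P) = P*(P + f) (n(f, P) = (P + f)*P = P*(P + f))
s = -80/9 (s = 10*(10/3 - 6)/3 = (10/3)*(-8/3) = -80/9 ≈ -8.8889)
((2 - 2)*(-3))*s = ((2 - 2)*(-3))*(-80/9) = (0*(-3))*(-80/9) = 0*(-80/9) = 0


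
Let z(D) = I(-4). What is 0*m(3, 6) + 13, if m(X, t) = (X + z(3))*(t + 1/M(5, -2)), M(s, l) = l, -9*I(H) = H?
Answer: 13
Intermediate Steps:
I(H) = -H/9
z(D) = 4/9 (z(D) = -⅑*(-4) = 4/9)
m(X, t) = (-½ + t)*(4/9 + X) (m(X, t) = (X + 4/9)*(t + 1/(-2)) = (4/9 + X)*(t - ½) = (4/9 + X)*(-½ + t) = (-½ + t)*(4/9 + X))
0*m(3, 6) + 13 = 0*(-2/9 - ½*3 + (⅑)*6*(4 + 9*3)) + 13 = 0*(-2/9 - 3/2 + (⅑)*6*(4 + 27)) + 13 = 0*(-2/9 - 3/2 + (⅑)*6*31) + 13 = 0*(-2/9 - 3/2 + 62/3) + 13 = 0*(341/18) + 13 = 0 + 13 = 13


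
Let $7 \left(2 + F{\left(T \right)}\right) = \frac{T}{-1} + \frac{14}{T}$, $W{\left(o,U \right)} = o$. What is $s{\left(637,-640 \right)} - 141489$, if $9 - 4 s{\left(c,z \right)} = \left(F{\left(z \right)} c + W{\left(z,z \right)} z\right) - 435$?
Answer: $- \frac{330264323}{1280} \approx -2.5802 \cdot 10^{5}$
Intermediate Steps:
$F{\left(T \right)} = -2 + \frac{2}{T} - \frac{T}{7}$ ($F{\left(T \right)} = -2 + \frac{\frac{T}{-1} + \frac{14}{T}}{7} = -2 + \frac{T \left(-1\right) + \frac{14}{T}}{7} = -2 + \frac{- T + \frac{14}{T}}{7} = -2 - \left(- \frac{2}{T} + \frac{T}{7}\right) = -2 + \frac{2}{T} - \frac{T}{7}$)
$s{\left(c,z \right)} = 111 - \frac{z^{2}}{4} - \frac{c \left(-2 + \frac{2}{z} - \frac{z}{7}\right)}{4}$ ($s{\left(c,z \right)} = \frac{9}{4} - \frac{\left(\left(-2 + \frac{2}{z} - \frac{z}{7}\right) c + z z\right) - 435}{4} = \frac{9}{4} - \frac{\left(c \left(-2 + \frac{2}{z} - \frac{z}{7}\right) + z^{2}\right) - 435}{4} = \frac{9}{4} - \frac{\left(z^{2} + c \left(-2 + \frac{2}{z} - \frac{z}{7}\right)\right) - 435}{4} = \frac{9}{4} - \frac{-435 + z^{2} + c \left(-2 + \frac{2}{z} - \frac{z}{7}\right)}{4} = \frac{9}{4} - \left(- \frac{435}{4} + \frac{z^{2}}{4} + \frac{c \left(-2 + \frac{2}{z} - \frac{z}{7}\right)}{4}\right) = 111 - \frac{z^{2}}{4} - \frac{c \left(-2 + \frac{2}{z} - \frac{z}{7}\right)}{4}$)
$s{\left(637,-640 \right)} - 141489 = \frac{637 \left(-14 - 640 \left(14 - 640\right)\right) + 7 \left(-640\right) \left(444 - \left(-640\right)^{2}\right)}{28 \left(-640\right)} - 141489 = \frac{1}{28} \left(- \frac{1}{640}\right) \left(637 \left(-14 - -400640\right) + 7 \left(-640\right) \left(444 - 409600\right)\right) - 141489 = \frac{1}{28} \left(- \frac{1}{640}\right) \left(637 \left(-14 + 400640\right) + 7 \left(-640\right) \left(444 - 409600\right)\right) - 141489 = \frac{1}{28} \left(- \frac{1}{640}\right) \left(637 \cdot 400626 + 7 \left(-640\right) \left(-409156\right)\right) - 141489 = \frac{1}{28} \left(- \frac{1}{640}\right) \left(255198762 + 1833018880\right) - 141489 = \frac{1}{28} \left(- \frac{1}{640}\right) 2088217642 - 141489 = - \frac{149158403}{1280} - 141489 = - \frac{330264323}{1280}$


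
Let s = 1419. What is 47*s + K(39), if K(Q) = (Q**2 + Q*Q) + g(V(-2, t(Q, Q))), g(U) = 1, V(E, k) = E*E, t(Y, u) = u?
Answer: 69736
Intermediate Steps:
V(E, k) = E**2
K(Q) = 1 + 2*Q**2 (K(Q) = (Q**2 + Q*Q) + 1 = (Q**2 + Q**2) + 1 = 2*Q**2 + 1 = 1 + 2*Q**2)
47*s + K(39) = 47*1419 + (1 + 2*39**2) = 66693 + (1 + 2*1521) = 66693 + (1 + 3042) = 66693 + 3043 = 69736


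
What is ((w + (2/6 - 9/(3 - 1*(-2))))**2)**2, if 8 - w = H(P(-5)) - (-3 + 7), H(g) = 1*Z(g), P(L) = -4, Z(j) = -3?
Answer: 1698181681/50625 ≈ 33544.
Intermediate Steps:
H(g) = -3 (H(g) = 1*(-3) = -3)
w = 15 (w = 8 - (-3 - (-3 + 7)) = 8 - (-3 - 1*4) = 8 - (-3 - 4) = 8 - 1*(-7) = 8 + 7 = 15)
((w + (2/6 - 9/(3 - 1*(-2))))**2)**2 = ((15 + (2/6 - 9/(3 - 1*(-2))))**2)**2 = ((15 + (2*(1/6) - 9/(3 + 2)))**2)**2 = ((15 + (1/3 - 9/5))**2)**2 = ((15 - 22/15)**2)**2 = ((203/15)**2)**2 = (41209/225)**2 = 1698181681/50625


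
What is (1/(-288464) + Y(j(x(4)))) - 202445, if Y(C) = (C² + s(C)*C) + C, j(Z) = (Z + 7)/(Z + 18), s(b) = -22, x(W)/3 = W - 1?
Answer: -42574753975273/210290256 ≈ -2.0246e+5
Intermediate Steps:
x(W) = -3 + 3*W (x(W) = 3*(W - 1) = 3*(-1 + W) = -3 + 3*W)
j(Z) = (7 + Z)/(18 + Z)
Y(C) = C² - 21*C (Y(C) = (C² - 22*C) + C = C² - 21*C)
(1/(-288464) + Y(j(x(4)))) - 202445 = (1/(-288464) + ((7 + (-3 + 3*4))/(18 + (-3 + 3*4)))*(-21 + (7 + (-3 + 3*4))/(18 + (-3 + 3*4)))) - 202445 = (-1/288464 + ((7 + (-3 + 12))/(18 + (-3 + 12)))*(-21 + (7 + (-3 + 12))/(18 + (-3 + 12)))) - 202445 = (-1/288464 + ((7 + 9)/(18 + 9))*(-21 + (7 + 9)/(18 + 9))) - 202445 = (-1/288464 + (16/27)*(-21 + 16/27)) - 202445 = (-1/288464 + ((1/27)*16)*(-21 + (1/27)*16)) - 202445 = (-1/288464 + 16*(-21 + 16/27)/27) - 202445 = (-1/288464 + (16/27)*(-551/27)) - 202445 = (-1/288464 - 8816/729) - 202445 = -2543099353/210290256 - 202445 = -42574753975273/210290256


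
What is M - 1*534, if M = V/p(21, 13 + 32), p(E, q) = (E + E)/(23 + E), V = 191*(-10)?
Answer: -53234/21 ≈ -2535.0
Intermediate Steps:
V = -1910
p(E, q) = 2*E/(23 + E) (p(E, q) = (2*E)/(23 + E) = 2*E/(23 + E))
M = -42020/21 (M = -1910/(2*21/(23 + 21)) = -1910/(2*21/44) = -1910/(2*21*(1/44)) = -1910/21/22 = -1910*22/21 = -42020/21 ≈ -2001.0)
M - 1*534 = -42020/21 - 1*534 = -42020/21 - 534 = -53234/21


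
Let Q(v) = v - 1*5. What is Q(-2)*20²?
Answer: -2800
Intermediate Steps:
Q(v) = -5 + v (Q(v) = v - 5 = -5 + v)
Q(-2)*20² = (-5 - 2)*20² = -7*400 = -2800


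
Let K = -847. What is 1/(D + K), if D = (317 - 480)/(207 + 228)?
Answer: -435/368608 ≈ -0.0011801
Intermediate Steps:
D = -163/435 ≈ -0.37471
1/(D + K) = 1/(-163/435 - 847) = 1/(-368608/435) = -435/368608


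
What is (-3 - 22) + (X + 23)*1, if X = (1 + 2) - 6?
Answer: -5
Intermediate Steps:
X = -3 (X = 3 - 6 = -3)
(-3 - 22) + (X + 23)*1 = (-3 - 22) + (-3 + 23)*1 = -25 + 20*1 = -25 + 20 = -5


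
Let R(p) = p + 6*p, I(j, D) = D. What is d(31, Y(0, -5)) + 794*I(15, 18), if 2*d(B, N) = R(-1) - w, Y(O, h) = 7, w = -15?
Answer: 14296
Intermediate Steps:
R(p) = 7*p
d(B, N) = 4 (d(B, N) = (7*(-1) - 1*(-15))/2 = (-7 + 15)/2 = (1/2)*8 = 4)
d(31, Y(0, -5)) + 794*I(15, 18) = 4 + 794*18 = 4 + 14292 = 14296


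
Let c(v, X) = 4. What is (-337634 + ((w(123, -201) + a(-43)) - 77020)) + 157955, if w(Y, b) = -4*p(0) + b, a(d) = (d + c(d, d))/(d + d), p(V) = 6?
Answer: -22095425/86 ≈ -2.5692e+5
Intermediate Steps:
a(d) = (4 + d)/(2*d) (a(d) = (d + 4)/(d + d) = (4 + d)/((2*d)) = (4 + d)*(1/(2*d)) = (4 + d)/(2*d))
w(Y, b) = -24 + b (w(Y, b) = -4*6 + b = -24 + b)
(-337634 + ((w(123, -201) + a(-43)) - 77020)) + 157955 = (-337634 + (((-24 - 201) + (½)*(4 - 43)/(-43)) - 77020)) + 157955 = (-337634 + ((-225 + (½)*(-1/43)*(-39)) - 77020)) + 157955 = (-337634 + ((-225 + 39/86) - 77020)) + 157955 = (-337634 + (-19311/86 - 77020)) + 157955 = (-337634 - 6643031/86) + 157955 = -35679555/86 + 157955 = -22095425/86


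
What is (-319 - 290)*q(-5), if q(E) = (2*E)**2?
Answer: -60900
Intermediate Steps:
q(E) = 4*E**2
(-319 - 290)*q(-5) = (-319 - 290)*(4*(-5)**2) = -2436*25 = -609*100 = -60900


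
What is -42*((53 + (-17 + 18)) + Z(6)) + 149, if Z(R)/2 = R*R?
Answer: -5143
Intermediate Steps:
Z(R) = 2*R² (Z(R) = 2*(R*R) = 2*R²)
-42*((53 + (-17 + 18)) + Z(6)) + 149 = -42*((53 + (-17 + 18)) + 2*6²) + 149 = -42*((53 + 1) + 2*36) + 149 = -42*(54 + 72) + 149 = -42*126 + 149 = -5292 + 149 = -5143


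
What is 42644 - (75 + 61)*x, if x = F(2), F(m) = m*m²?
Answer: 41556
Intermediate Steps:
F(m) = m³
x = 8 (x = 2³ = 8)
42644 - (75 + 61)*x = 42644 - (75 + 61)*8 = 42644 - 136*8 = 42644 - 1*1088 = 42644 - 1088 = 41556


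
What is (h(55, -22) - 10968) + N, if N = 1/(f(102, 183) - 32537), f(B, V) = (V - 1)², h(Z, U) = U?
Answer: -6451129/587 ≈ -10990.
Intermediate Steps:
f(B, V) = (-1 + V)²
N = 1/587 (N = 1/((-1 + 183)² - 32537) = 1/(182² - 32537) = 1/(33124 - 32537) = 1/587 ≈ 0.0017036)
(h(55, -22) - 10968) + N = (-22 - 10968) + 1/587 = -10990 + 1/587 = -6451129/587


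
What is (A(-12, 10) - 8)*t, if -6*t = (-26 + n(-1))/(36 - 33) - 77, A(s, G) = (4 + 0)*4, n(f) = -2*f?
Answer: 340/3 ≈ 113.33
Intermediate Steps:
A(s, G) = 16 (A(s, G) = 4*4 = 16)
t = 85/6 (t = -((-26 - 2*(-1))/(36 - 33) - 77)/6 = -((-26 + 2)/3 - 77)/6 = -(-24*⅓ - 77)/6 = -(-8 - 77)/6 = -⅙*(-85) = 85/6 ≈ 14.167)
(A(-12, 10) - 8)*t = (16 - 8)*(85/6) = 8*(85/6) = 340/3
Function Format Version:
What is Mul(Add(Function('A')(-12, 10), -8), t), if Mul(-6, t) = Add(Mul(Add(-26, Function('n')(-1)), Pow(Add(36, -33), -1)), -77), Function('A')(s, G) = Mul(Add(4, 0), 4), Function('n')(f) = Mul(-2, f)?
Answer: Rational(340, 3) ≈ 113.33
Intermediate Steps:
Function('A')(s, G) = 16 (Function('A')(s, G) = Mul(4, 4) = 16)
t = Rational(85, 6) (t = Mul(Rational(-1, 6), Add(Mul(Add(-26, Mul(-2, -1)), Pow(Add(36, -33), -1)), -77)) = Mul(Rational(-1, 6), Add(Mul(Add(-26, 2), Pow(3, -1)), -77)) = Mul(Rational(-1, 6), Add(Mul(-24, Rational(1, 3)), -77)) = Mul(Rational(-1, 6), Add(-8, -77)) = Mul(Rational(-1, 6), -85) = Rational(85, 6) ≈ 14.167)
Mul(Add(Function('A')(-12, 10), -8), t) = Mul(Add(16, -8), Rational(85, 6)) = Mul(8, Rational(85, 6)) = Rational(340, 3)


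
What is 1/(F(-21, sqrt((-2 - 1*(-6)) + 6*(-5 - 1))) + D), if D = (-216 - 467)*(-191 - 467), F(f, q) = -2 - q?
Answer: 112353/50492786444 + I*sqrt(2)/50492786444 ≈ 2.2251e-6 + 2.8008e-11*I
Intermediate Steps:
D = 449414 (D = -683*(-658) = 449414)
1/(F(-21, sqrt((-2 - 1*(-6)) + 6*(-5 - 1))) + D) = 1/((-2 - sqrt((-2 - 1*(-6)) + 6*(-5 - 1))) + 449414) = 1/((-2 - sqrt((-2 + 6) + 6*(-6))) + 449414) = 1/((-2 - sqrt(4 - 36)) + 449414) = 1/((-2 - sqrt(-32)) + 449414) = 1/((-2 - 4*I*sqrt(2)) + 449414) = 1/(449412 - 4*I*sqrt(2))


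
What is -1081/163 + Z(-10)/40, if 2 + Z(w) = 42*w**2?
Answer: 320517/3260 ≈ 98.318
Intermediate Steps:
Z(w) = -2 + 42*w**2
-1081/163 + Z(-10)/40 = -1081/163 + (-2 + 42*(-10)**2)/40 = -1081*1/163 + (-2 + 42*100)*(1/40) = -1081/163 + (-2 + 4200)*(1/40) = -1081/163 + 4198*(1/40) = -1081/163 + 2099/20 = 320517/3260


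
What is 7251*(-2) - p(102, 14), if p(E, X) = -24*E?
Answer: -12054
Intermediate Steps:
7251*(-2) - p(102, 14) = 7251*(-2) - (-24)*102 = -14502 - 1*(-2448) = -14502 + 2448 = -12054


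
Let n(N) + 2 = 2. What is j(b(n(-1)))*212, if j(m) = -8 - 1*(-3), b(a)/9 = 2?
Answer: -1060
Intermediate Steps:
n(N) = 0 (n(N) = -2 + 2 = 0)
b(a) = 18 (b(a) = 9*2 = 18)
j(m) = -5 (j(m) = -8 + 3 = -5)
j(b(n(-1)))*212 = -5*212 = -1060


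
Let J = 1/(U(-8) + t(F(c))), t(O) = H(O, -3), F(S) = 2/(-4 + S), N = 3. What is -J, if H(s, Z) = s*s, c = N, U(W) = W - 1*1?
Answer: ⅕ ≈ 0.20000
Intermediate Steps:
U(W) = -1 + W (U(W) = W - 1 = -1 + W)
c = 3
H(s, Z) = s²
t(O) = O²
J = -⅕ (J = 1/((-1 - 8) + (2/(-4 + 3))²) = 1/(-9 + (2/(-1))²) = 1/(-9 + (2*(-1))²) = 1/(-9 + (-2)²) = 1/(-9 + 4) = 1/(-5) = -⅕ ≈ -0.20000)
-J = -1*(-⅕) = ⅕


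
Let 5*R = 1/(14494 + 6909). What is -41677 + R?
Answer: -4460064154/107015 ≈ -41677.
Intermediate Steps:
R = 1/107015 (R = 1/(5*(14494 + 6909)) = (⅕)/21403 = (⅕)*(1/21403) = 1/107015 ≈ 9.3445e-6)
-41677 + R = -41677 + 1/107015 = -4460064154/107015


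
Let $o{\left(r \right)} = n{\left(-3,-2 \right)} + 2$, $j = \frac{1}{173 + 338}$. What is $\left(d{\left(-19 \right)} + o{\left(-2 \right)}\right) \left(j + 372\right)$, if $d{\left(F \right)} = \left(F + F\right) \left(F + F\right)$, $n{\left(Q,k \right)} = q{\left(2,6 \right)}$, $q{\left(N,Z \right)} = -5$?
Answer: $\frac{273924013}{511} \approx 5.3606 \cdot 10^{5}$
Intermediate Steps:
$n{\left(Q,k \right)} = -5$
$j = \frac{1}{511} \approx 0.0019569$
$d{\left(F \right)} = 4 F^{2}$ ($d{\left(F \right)} = 2 F 2 F = 4 F^{2}$)
$o{\left(r \right)} = -3$ ($o{\left(r \right)} = -5 + 2 = -3$)
$\left(d{\left(-19 \right)} + o{\left(-2 \right)}\right) \left(j + 372\right) = \left(4 \left(-19\right)^{2} - 3\right) \left(\frac{1}{511} + 372\right) = \left(4 \cdot 361 - 3\right) \frac{190093}{511} = \left(1444 - 3\right) \frac{190093}{511} = 1441 \cdot \frac{190093}{511} = \frac{273924013}{511}$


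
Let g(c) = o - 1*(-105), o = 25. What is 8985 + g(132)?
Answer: 9115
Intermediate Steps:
g(c) = 130 (g(c) = 25 - 1*(-105) = 25 + 105 = 130)
8985 + g(132) = 8985 + 130 = 9115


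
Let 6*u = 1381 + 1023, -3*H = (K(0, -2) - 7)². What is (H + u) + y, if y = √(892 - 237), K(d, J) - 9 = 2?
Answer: 1186/3 + √655 ≈ 420.93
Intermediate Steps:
K(d, J) = 11 (K(d, J) = 9 + 2 = 11)
H = -16/3 (H = -(11 - 7)²/3 = -⅓*4² = -⅓*16 = -16/3 ≈ -5.3333)
u = 1202/3 (u = (1381 + 1023)/6 = (⅙)*2404 = 1202/3 ≈ 400.67)
y = √655 ≈ 25.593
(H + u) + y = (-16/3 + 1202/3) + √655 = 1186/3 + √655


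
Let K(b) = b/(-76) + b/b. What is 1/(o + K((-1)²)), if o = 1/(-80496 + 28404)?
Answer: 494874/488353 ≈ 1.0134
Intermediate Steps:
K(b) = 1 - b/76 (K(b) = b*(-1/76) + 1 = -b/76 + 1 = 1 - b/76)
o = -1/52092 (o = 1/(-52092) = -1/52092 ≈ -1.9197e-5)
1/(o + K((-1)²)) = 1/(-1/52092 + (1 - 1/76*(-1)²)) = 1/(-1/52092 + (1 - 1/76*1)) = 1/(-1/52092 + (1 - 1/76)) = 1/(-1/52092 + 75/76) = 1/(488353/494874) = 494874/488353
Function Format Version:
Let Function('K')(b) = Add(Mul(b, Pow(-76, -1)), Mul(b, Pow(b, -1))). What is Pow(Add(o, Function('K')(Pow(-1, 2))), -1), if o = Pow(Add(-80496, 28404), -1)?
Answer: Rational(494874, 488353) ≈ 1.0134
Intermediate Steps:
Function('K')(b) = Add(1, Mul(Rational(-1, 76), b)) (Function('K')(b) = Add(Mul(b, Rational(-1, 76)), 1) = Add(Mul(Rational(-1, 76), b), 1) = Add(1, Mul(Rational(-1, 76), b)))
o = Rational(-1, 52092) (o = Pow(-52092, -1) = Rational(-1, 52092) ≈ -1.9197e-5)
Pow(Add(o, Function('K')(Pow(-1, 2))), -1) = Pow(Add(Rational(-1, 52092), Add(1, Mul(Rational(-1, 76), Pow(-1, 2)))), -1) = Pow(Add(Rational(-1, 52092), Add(1, Mul(Rational(-1, 76), 1))), -1) = Pow(Add(Rational(-1, 52092), Add(1, Rational(-1, 76))), -1) = Pow(Add(Rational(-1, 52092), Rational(75, 76)), -1) = Pow(Rational(488353, 494874), -1) = Rational(494874, 488353)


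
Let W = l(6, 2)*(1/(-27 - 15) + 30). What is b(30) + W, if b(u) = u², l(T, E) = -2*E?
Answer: 16382/21 ≈ 780.10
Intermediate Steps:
W = -2518/21 (W = (-2*2)*(1/(-27 - 15) + 30) = -4*(1/(-42) + 30) = -4*(-1/42 + 30) = -4*1259/42 = -2518/21 ≈ -119.90)
b(30) + W = 30² - 2518/21 = 900 - 2518/21 = 16382/21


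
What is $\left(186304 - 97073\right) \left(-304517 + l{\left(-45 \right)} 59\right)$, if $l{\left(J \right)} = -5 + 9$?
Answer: $-27151297911$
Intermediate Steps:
$l{\left(J \right)} = 4$
$\left(186304 - 97073\right) \left(-304517 + l{\left(-45 \right)} 59\right) = \left(186304 - 97073\right) \left(-304517 + 4 \cdot 59\right) = 89231 \left(-304517 + 236\right) = 89231 \left(-304281\right) = -27151297911$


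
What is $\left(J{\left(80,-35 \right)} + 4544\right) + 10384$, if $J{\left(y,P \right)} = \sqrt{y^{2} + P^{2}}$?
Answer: $14928 + 5 \sqrt{305} \approx 15015.0$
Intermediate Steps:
$J{\left(y,P \right)} = \sqrt{P^{2} + y^{2}}$
$\left(J{\left(80,-35 \right)} + 4544\right) + 10384 = \left(\sqrt{\left(-35\right)^{2} + 80^{2}} + 4544\right) + 10384 = \left(\sqrt{1225 + 6400} + 4544\right) + 10384 = \left(\sqrt{7625} + 4544\right) + 10384 = \left(5 \sqrt{305} + 4544\right) + 10384 = \left(4544 + 5 \sqrt{305}\right) + 10384 = 14928 + 5 \sqrt{305}$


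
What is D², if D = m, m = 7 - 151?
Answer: 20736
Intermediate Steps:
m = -144
D = -144
D² = (-144)² = 20736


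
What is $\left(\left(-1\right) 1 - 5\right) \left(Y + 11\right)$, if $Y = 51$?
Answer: $-372$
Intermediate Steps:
$\left(\left(-1\right) 1 - 5\right) \left(Y + 11\right) = \left(\left(-1\right) 1 - 5\right) \left(51 + 11\right) = \left(-1 - 5\right) 62 = \left(-6\right) 62 = -372$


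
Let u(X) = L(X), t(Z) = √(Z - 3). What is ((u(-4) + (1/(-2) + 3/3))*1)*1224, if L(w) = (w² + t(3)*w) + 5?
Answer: 26316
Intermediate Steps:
t(Z) = √(-3 + Z)
L(w) = 5 + w² (L(w) = (w² + √(-3 + 3)*w) + 5 = (w² + √0*w) + 5 = (w² + 0*w) + 5 = (w² + 0) + 5 = w² + 5 = 5 + w²)
u(X) = 5 + X²
((u(-4) + (1/(-2) + 3/3))*1)*1224 = (((5 + (-4)²) + (1/(-2) + 3/3))*1)*1224 = (((5 + 16) + (1*(-½) + 3*(⅓)))*1)*1224 = ((21 + (-½ + 1))*1)*1224 = ((21 + ½)*1)*1224 = ((43/2)*1)*1224 = (43/2)*1224 = 26316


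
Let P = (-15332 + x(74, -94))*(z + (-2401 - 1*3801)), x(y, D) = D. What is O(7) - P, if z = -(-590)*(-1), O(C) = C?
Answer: -104773385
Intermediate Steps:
z = -590 (z = -118*5 = -590)
P = 104773392 (P = (-15332 - 94)*(-590 + (-2401 - 1*3801)) = -15426*(-590 + (-2401 - 3801)) = -15426*(-590 - 6202) = -15426*(-6792) = 104773392)
O(7) - P = 7 - 1*104773392 = 7 - 104773392 = -104773385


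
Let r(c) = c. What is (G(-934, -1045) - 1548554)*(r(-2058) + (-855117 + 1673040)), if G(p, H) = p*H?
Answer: -467102293260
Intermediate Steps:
G(p, H) = H*p
(G(-934, -1045) - 1548554)*(r(-2058) + (-855117 + 1673040)) = (-1045*(-934) - 1548554)*(-2058 + (-855117 + 1673040)) = (976030 - 1548554)*(-2058 + 817923) = -572524*815865 = -467102293260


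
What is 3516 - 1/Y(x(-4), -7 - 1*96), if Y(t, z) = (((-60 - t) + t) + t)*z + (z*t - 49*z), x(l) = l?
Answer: 42371315/12051 ≈ 3516.0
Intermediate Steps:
Y(t, z) = -49*z + t*z + z*(-60 + t) (Y(t, z) = (-60 + t)*z + (t*z - 49*z) = z*(-60 + t) + (-49*z + t*z) = -49*z + t*z + z*(-60 + t))
3516 - 1/Y(x(-4), -7 - 1*96) = 3516 - 1/((-7 - 1*96)*(-109 + 2*(-4))) = 3516 - 1/((-7 - 96)*(-109 - 8)) = 3516 - 1/((-103*(-117))) = 3516 - 1/12051 = 42371315/12051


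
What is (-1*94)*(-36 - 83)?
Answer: 11186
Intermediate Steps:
(-1*94)*(-36 - 83) = -94*(-119) = 11186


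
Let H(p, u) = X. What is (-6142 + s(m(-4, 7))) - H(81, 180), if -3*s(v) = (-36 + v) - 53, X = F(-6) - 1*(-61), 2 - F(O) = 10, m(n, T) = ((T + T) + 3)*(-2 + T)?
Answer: -18581/3 ≈ -6193.7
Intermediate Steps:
m(n, T) = (-2 + T)*(3 + 2*T) (m(n, T) = (2*T + 3)*(-2 + T) = (3 + 2*T)*(-2 + T) = (-2 + T)*(3 + 2*T))
F(O) = -8 (F(O) = 2 - 1*10 = 2 - 10 = -8)
X = 53 (X = -8 - 1*(-61) = -8 + 61 = 53)
s(v) = 89/3 - v/3 (s(v) = -((-36 + v) - 53)/3 = -(-89 + v)/3 = 89/3 - v/3)
H(p, u) = 53
(-6142 + s(m(-4, 7))) - H(81, 180) = (-6142 + (89/3 - (-6 - 1*7 + 2*7²)/3)) - 1*53 = (-6142 + (89/3 - (-6 - 7 + 2*49)/3)) - 53 = (-6142 + (89/3 - (-6 - 7 + 98)/3)) - 53 = (-6142 + (89/3 - ⅓*85)) - 53 = (-6142 + (89/3 - 85/3)) - 53 = (-6142 + 4/3) - 53 = -18422/3 - 53 = -18581/3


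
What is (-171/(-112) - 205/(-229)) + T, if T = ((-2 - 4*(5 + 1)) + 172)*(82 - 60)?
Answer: 82443495/25648 ≈ 3214.4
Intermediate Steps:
T = 3212 (T = ((-2 - 4*6) + 172)*22 = ((-2 - 24) + 172)*22 = (-26 + 172)*22 = 146*22 = 3212)
(-171/(-112) - 205/(-229)) + T = (-171/(-112) - 205/(-229)) + 3212 = (-171*(-1/112) - 205*(-1/229)) + 3212 = (171/112 + 205/229) + 3212 = 62119/25648 + 3212 = 82443495/25648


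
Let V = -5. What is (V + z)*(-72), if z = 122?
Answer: -8424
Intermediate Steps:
(V + z)*(-72) = (-5 + 122)*(-72) = 117*(-72) = -8424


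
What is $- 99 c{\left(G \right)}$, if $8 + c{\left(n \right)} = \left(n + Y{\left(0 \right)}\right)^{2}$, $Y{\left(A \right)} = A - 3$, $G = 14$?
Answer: $-11187$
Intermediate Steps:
$Y{\left(A \right)} = -3 + A$
$c{\left(n \right)} = -8 + \left(-3 + n\right)^{2}$ ($c{\left(n \right)} = -8 + \left(n + \left(-3 + 0\right)\right)^{2} = -8 + \left(n - 3\right)^{2} = -8 + \left(-3 + n\right)^{2}$)
$- 99 c{\left(G \right)} = - 99 \left(-8 + \left(-3 + 14\right)^{2}\right) = - 99 \left(-8 + 11^{2}\right) = - 99 \left(-8 + 121\right) = \left(-99\right) 113 = -11187$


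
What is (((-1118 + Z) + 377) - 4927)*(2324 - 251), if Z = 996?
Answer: -9685056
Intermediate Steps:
(((-1118 + Z) + 377) - 4927)*(2324 - 251) = (((-1118 + 996) + 377) - 4927)*(2324 - 251) = ((-122 + 377) - 4927)*2073 = (255 - 4927)*2073 = -4672*2073 = -9685056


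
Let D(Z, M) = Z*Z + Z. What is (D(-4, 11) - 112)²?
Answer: 10000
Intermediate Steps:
D(Z, M) = Z + Z² (D(Z, M) = Z² + Z = Z + Z²)
(D(-4, 11) - 112)² = (-4*(1 - 4) - 112)² = (-4*(-3) - 112)² = (12 - 112)² = (-100)² = 10000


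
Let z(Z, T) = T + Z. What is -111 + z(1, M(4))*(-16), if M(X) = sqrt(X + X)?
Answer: -127 - 32*sqrt(2) ≈ -172.25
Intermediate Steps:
M(X) = sqrt(2)*sqrt(X) (M(X) = sqrt(2*X) = sqrt(2)*sqrt(X))
-111 + z(1, M(4))*(-16) = -111 + (sqrt(2)*sqrt(4) + 1)*(-16) = -111 + (sqrt(2)*2 + 1)*(-16) = -111 + (2*sqrt(2) + 1)*(-16) = -111 + (1 + 2*sqrt(2))*(-16) = -111 + (-16 - 32*sqrt(2)) = -127 - 32*sqrt(2)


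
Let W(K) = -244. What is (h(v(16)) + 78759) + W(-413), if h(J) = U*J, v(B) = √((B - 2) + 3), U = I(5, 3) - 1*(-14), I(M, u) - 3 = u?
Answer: 78515 + 20*√17 ≈ 78598.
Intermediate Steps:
I(M, u) = 3 + u
U = 20 (U = (3 + 3) - 1*(-14) = 6 + 14 = 20)
v(B) = √(1 + B) (v(B) = √((-2 + B) + 3) = √(1 + B))
h(J) = 20*J
(h(v(16)) + 78759) + W(-413) = (20*√(1 + 16) + 78759) - 244 = (20*√17 + 78759) - 244 = (78759 + 20*√17) - 244 = 78515 + 20*√17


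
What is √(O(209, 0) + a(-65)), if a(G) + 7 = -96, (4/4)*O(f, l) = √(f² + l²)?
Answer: √106 ≈ 10.296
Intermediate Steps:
O(f, l) = √(f² + l²)
a(G) = -103 (a(G) = -7 - 96 = -103)
√(O(209, 0) + a(-65)) = √(√(209² + 0²) - 103) = √(√(43681 + 0) - 103) = √(√43681 - 103) = √(209 - 103) = √106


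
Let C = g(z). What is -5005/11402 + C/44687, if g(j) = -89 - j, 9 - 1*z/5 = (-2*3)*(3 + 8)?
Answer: -228948963/509521174 ≈ -0.44934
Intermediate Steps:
z = 375 (z = 45 - 5*(-2*3)*(3 + 8) = 45 - (-30)*11 = 45 - 5*(-66) = 45 + 330 = 375)
C = -464 (C = -89 - 1*375 = -89 - 375 = -464)
-5005/11402 + C/44687 = -5005/11402 - 464/44687 = -228948963/509521174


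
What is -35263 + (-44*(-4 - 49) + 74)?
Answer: -32857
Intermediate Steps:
-35263 + (-44*(-4 - 49) + 74) = -35263 + (-44*(-53) + 74) = -35263 + (2332 + 74) = -35263 + 2406 = -32857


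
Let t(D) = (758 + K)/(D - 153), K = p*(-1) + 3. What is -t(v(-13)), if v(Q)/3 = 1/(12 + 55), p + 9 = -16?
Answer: 8777/1708 ≈ 5.1388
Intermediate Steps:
p = -25 (p = -9 - 16 = -25)
v(Q) = 3/67 (v(Q) = 3/(12 + 55) = 3/67)
K = 28 (K = -25*(-1) + 3 = 25 + 3 = 28)
t(D) = 786/(-153 + D) (t(D) = (758 + 28)/(D - 153) = 786/(-153 + D))
-t(v(-13)) = -786/(-153 + 3/67) = -786/(-10248/67) = -786*(-67)/10248 = -1*(-8777/1708) = 8777/1708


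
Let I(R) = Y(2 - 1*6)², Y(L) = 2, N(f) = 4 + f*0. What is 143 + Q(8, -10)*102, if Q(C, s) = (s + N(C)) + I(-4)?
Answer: -61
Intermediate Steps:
N(f) = 4 (N(f) = 4 + 0 = 4)
I(R) = 4 (I(R) = 2² = 4)
Q(C, s) = 8 + s (Q(C, s) = (s + 4) + 4 = (4 + s) + 4 = 8 + s)
143 + Q(8, -10)*102 = 143 + (8 - 10)*102 = 143 - 2*102 = 143 - 204 = -61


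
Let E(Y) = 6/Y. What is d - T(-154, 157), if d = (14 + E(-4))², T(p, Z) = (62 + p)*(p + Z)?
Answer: 1729/4 ≈ 432.25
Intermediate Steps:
T(p, Z) = (62 + p)*(Z + p)
d = 625/4 (d = (14 + 6/(-4))² = (14 + 6*(-¼))² = (14 - 3/2)² = (25/2)² = 625/4 ≈ 156.25)
d - T(-154, 157) = 625/4 - ((-154)² + 62*157 + 62*(-154) + 157*(-154)) = 625/4 - (23716 + 9734 - 9548 - 24178) = 625/4 - 1*(-276) = 625/4 + 276 = 1729/4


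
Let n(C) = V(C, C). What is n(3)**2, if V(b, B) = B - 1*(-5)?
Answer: 64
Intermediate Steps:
V(b, B) = 5 + B (V(b, B) = B + 5 = 5 + B)
n(C) = 5 + C
n(3)**2 = (5 + 3)**2 = 8**2 = 64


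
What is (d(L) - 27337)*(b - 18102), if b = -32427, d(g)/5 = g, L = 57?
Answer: 1366910508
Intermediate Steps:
d(g) = 5*g
(d(L) - 27337)*(b - 18102) = (5*57 - 27337)*(-32427 - 18102) = (285 - 27337)*(-50529) = -27052*(-50529) = 1366910508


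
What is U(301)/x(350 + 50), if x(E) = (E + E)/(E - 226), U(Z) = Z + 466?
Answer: 66729/400 ≈ 166.82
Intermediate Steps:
U(Z) = 466 + Z
x(E) = 2*E/(-226 + E) (x(E) = (2*E)/(-226 + E) = 2*E/(-226 + E))
U(301)/x(350 + 50) = (466 + 301)/((2*(350 + 50)/(-226 + (350 + 50)))) = 767/((2*400/(-226 + 400))) = 767/((2*400/174)) = 767/((2*400*(1/174))) = 767/(400/87) = 767*(87/400) = 66729/400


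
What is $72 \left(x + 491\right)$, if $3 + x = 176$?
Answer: $47808$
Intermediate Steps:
$x = 173$ ($x = -3 + 176 = 173$)
$72 \left(x + 491\right) = 72 \left(173 + 491\right) = 72 \cdot 664 = 47808$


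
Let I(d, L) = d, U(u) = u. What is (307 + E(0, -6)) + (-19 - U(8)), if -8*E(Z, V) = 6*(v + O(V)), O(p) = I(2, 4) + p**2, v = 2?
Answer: 250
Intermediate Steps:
O(p) = 2 + p**2
E(Z, V) = -3 - 3*V**2/4 (E(Z, V) = -3*(2 + (2 + V**2))/4 = -3*(4 + V**2)/4 = -(24 + 6*V**2)/8 = -3 - 3*V**2/4)
(307 + E(0, -6)) + (-19 - U(8)) = (307 + (-3 - 3/4*(-6)**2)) + (-19 - 1*8) = (307 + (-3 - 3/4*36)) + (-19 - 8) = (307 + (-3 - 27)) - 27 = (307 - 30) - 27 = 277 - 27 = 250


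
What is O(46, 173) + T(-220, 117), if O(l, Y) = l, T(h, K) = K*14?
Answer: 1684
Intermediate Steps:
T(h, K) = 14*K
O(46, 173) + T(-220, 117) = 46 + 14*117 = 46 + 1638 = 1684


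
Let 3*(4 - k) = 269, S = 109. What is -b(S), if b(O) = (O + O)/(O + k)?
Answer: -327/35 ≈ -9.3428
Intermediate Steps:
k = -257/3 (k = 4 - ⅓*269 = 4 - 269/3 = -257/3 ≈ -85.667)
b(O) = 2*O/(-257/3 + O) (b(O) = (O + O)/(O - 257/3) = (2*O)/(-257/3 + O) = 2*O/(-257/3 + O))
-b(S) = -6*109/(-257 + 3*109) = -6*109/(-257 + 327) = -6*109/70 = -1*327/35 = -327/35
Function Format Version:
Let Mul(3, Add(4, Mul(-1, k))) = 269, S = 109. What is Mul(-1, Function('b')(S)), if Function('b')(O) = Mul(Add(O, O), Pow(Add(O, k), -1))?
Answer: Rational(-327, 35) ≈ -9.3428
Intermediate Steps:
k = Rational(-257, 3) (k = Add(4, Mul(Rational(-1, 3), 269)) = Add(4, Rational(-269, 3)) = Rational(-257, 3) ≈ -85.667)
Function('b')(O) = Mul(2, O, Pow(Add(Rational(-257, 3), O), -1)) (Function('b')(O) = Mul(Add(O, O), Pow(Add(O, Rational(-257, 3)), -1)) = Mul(Mul(2, O), Pow(Add(Rational(-257, 3), O), -1)) = Mul(2, O, Pow(Add(Rational(-257, 3), O), -1)))
Mul(-1, Function('b')(S)) = Mul(-1, Mul(6, 109, Pow(Add(-257, Mul(3, 109)), -1))) = Mul(-1, Mul(6, 109, Pow(Add(-257, 327), -1))) = Mul(-1, Mul(6, 109, Pow(70, -1))) = Mul(-1, Mul(6, 109, Rational(1, 70))) = Mul(-1, Rational(327, 35)) = Rational(-327, 35)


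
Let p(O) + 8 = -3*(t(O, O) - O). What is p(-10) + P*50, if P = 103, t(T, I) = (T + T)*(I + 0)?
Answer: 4512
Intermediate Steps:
t(T, I) = 2*I*T (t(T, I) = (2*T)*I = 2*I*T)
p(O) = -8 - 6*O**2 + 3*O (p(O) = -8 - 3*(2*O*O - O) = -8 - 3*(2*O**2 - O) = -8 - 3*(-O + 2*O**2) = -8 + (-6*O**2 + 3*O) = -8 - 6*O**2 + 3*O)
p(-10) + P*50 = (-8 - 6*(-10)**2 + 3*(-10)) + 103*50 = (-8 - 6*100 - 30) + 5150 = (-8 - 600 - 30) + 5150 = -638 + 5150 = 4512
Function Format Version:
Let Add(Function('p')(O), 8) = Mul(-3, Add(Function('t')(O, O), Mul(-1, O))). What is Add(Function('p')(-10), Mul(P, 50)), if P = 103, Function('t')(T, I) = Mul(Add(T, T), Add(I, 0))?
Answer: 4512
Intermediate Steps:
Function('t')(T, I) = Mul(2, I, T) (Function('t')(T, I) = Mul(Mul(2, T), I) = Mul(2, I, T))
Function('p')(O) = Add(-8, Mul(-6, Pow(O, 2)), Mul(3, O)) (Function('p')(O) = Add(-8, Mul(-3, Add(Mul(2, O, O), Mul(-1, O)))) = Add(-8, Mul(-3, Add(Mul(2, Pow(O, 2)), Mul(-1, O)))) = Add(-8, Mul(-3, Add(Mul(-1, O), Mul(2, Pow(O, 2))))) = Add(-8, Add(Mul(-6, Pow(O, 2)), Mul(3, O))) = Add(-8, Mul(-6, Pow(O, 2)), Mul(3, O)))
Add(Function('p')(-10), Mul(P, 50)) = Add(Add(-8, Mul(-6, Pow(-10, 2)), Mul(3, -10)), Mul(103, 50)) = Add(Add(-8, Mul(-6, 100), -30), 5150) = Add(Add(-8, -600, -30), 5150) = Add(-638, 5150) = 4512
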